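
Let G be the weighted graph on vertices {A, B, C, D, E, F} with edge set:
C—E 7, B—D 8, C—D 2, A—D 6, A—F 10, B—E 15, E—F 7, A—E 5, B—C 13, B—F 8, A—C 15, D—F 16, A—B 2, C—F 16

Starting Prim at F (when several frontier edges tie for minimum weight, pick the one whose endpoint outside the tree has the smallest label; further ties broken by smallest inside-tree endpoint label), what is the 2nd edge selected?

A-E

Grow the tree from F using Prim:
Step 1: cheapest edge leaving the tree is E—F (7); add E.
Step 2: cheapest edge leaving the tree is A—E (5); add A.
Step 3: cheapest edge leaving the tree is A—B (2); add B.
Step 4: cheapest edge leaving the tree is A—D (6); add D.
Step 5: cheapest edge leaving the tree is C—D (2); add C.
The 2nd edge added is A—E.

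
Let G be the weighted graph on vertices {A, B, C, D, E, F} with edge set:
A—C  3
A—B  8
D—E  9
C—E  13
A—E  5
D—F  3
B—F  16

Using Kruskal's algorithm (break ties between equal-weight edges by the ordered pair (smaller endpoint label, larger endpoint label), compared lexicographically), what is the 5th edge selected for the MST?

Kruskal: consider edges lightest-first.
A—C (3): add. Components now {A,C} {B} {D} {E} {F}
D—F (3): add. Components now {A,C} {B} {D,F} {E}
A—E (5): add. Components now {A,C,E} {B} {D,F}
A—B (8): add. Components now {A,B,C,E} {D,F}
D—E (9): add. Components now {A,B,C,D,E,F}
The 5th edge added is D—E.

D-E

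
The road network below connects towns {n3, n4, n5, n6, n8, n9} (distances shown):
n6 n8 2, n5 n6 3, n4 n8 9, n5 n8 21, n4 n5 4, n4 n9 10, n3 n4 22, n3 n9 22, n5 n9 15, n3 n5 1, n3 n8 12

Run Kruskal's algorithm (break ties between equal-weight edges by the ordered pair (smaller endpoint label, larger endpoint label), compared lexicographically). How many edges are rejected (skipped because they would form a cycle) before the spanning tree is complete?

1

Sort edges by weight, then run Kruskal:
n3 n5 (1): add — endpoints in different components.
n6 n8 (2): add — endpoints in different components.
n5 n6 (3): add — endpoints in different components.
n4 n5 (4): add — endpoints in different components.
n4 n8 (9): skip — n4 and n8 already connected.
n4 n9 (10): add — endpoints in different components.
Edges rejected before the tree was complete: 1.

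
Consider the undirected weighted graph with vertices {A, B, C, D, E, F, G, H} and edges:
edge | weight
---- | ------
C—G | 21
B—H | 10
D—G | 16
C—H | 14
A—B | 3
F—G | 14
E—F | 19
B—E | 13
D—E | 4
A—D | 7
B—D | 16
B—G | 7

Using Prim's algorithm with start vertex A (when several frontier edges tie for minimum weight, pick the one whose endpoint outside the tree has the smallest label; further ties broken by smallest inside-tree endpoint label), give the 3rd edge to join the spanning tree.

Prim, starting at A.
Step 1: frontier [A—B 3, A—D 7] → take A—B (3); add B.
Step 2: frontier [A—D 7, B—G 7, B—H 10, B—E 13, B—D 16] → take A—D (7); add D.
Step 3: frontier [B—G 7, B—H 10, B—E 13, D—E 4, D—G 16] → take D—E (4); add E.
Step 4: frontier [B—G 7, B—H 10, D—G 16, E—F 19] → take B—G (7); add G.
Step 5: frontier [B—H 10, E—F 19, F—G 14, C—G 21] → take B—H (10); add H.
Step 6: frontier [E—F 19, F—G 14, C—G 21, C—H 14] → take C—H (14); add C.
Step 7: frontier [E—F 19, F—G 14] → take F—G (14); add F.
The 3rd edge added is D—E.

D-E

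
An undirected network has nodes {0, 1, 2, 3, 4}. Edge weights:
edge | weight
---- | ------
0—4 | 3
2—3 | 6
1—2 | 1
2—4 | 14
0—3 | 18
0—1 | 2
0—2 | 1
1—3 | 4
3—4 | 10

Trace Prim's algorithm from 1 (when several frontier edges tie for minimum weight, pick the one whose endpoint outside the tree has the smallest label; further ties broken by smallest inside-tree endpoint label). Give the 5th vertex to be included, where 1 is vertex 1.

3

Grow the tree from 1 using Prim:
Step 1: cheapest edge leaving the tree is 1—2 (1); add 2.
Step 2: cheapest edge leaving the tree is 0—2 (1); add 0.
Step 3: cheapest edge leaving the tree is 0—4 (3); add 4.
Step 4: cheapest edge leaving the tree is 1—3 (4); add 3.
Vertex order: 1, 2, 0, 4, 3. The 5th vertex is 3.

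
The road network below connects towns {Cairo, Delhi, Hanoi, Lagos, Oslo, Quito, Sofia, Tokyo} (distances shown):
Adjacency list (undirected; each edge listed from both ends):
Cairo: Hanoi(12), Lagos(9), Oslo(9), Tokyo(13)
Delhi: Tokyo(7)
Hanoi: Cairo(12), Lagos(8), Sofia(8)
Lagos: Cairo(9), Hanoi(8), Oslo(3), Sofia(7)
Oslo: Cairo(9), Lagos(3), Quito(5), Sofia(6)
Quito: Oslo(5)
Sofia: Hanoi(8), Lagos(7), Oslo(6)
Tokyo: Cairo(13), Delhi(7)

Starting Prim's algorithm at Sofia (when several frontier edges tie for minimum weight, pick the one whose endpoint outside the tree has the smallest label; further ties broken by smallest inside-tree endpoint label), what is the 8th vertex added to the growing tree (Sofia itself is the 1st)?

Prim, starting at Sofia.
Step 1: frontier [Oslo—Sofia 6, Lagos—Sofia 7, Hanoi—Sofia 8] → take Oslo—Sofia (6); add Oslo.
Step 2: frontier [Lagos—Oslo 3, Oslo—Quito 5, Cairo—Oslo 9, Lagos—Sofia 7, Hanoi—Sofia 8] → take Lagos—Oslo (3); add Lagos.
Step 3: frontier [Hanoi—Lagos 8, Cairo—Lagos 9, Oslo—Quito 5, Cairo—Oslo 9, Hanoi—Sofia 8] → take Oslo—Quito (5); add Quito.
Step 4: frontier [Hanoi—Lagos 8, Cairo—Lagos 9, Cairo—Oslo 9, Hanoi—Sofia 8] → take Hanoi—Lagos (8); add Hanoi.
Step 5: frontier [Cairo—Hanoi 12, Cairo—Lagos 9, Cairo—Oslo 9] → take Cairo—Lagos (9); add Cairo.
Step 6: frontier [Cairo—Tokyo 13] → take Cairo—Tokyo (13); add Tokyo.
Step 7: frontier [Delhi—Tokyo 7] → take Delhi—Tokyo (7); add Delhi.
Vertex order: Sofia, Oslo, Lagos, Quito, Hanoi, Cairo, Tokyo, Delhi. The 8th vertex is Delhi.

Delhi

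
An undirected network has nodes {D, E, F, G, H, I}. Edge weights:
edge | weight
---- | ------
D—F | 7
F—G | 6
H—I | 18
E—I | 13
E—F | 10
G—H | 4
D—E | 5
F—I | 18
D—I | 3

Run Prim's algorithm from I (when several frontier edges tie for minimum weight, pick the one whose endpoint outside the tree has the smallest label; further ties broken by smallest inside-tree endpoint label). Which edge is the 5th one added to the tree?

G-H

Prim's algorithm from I:
Step 1: cheapest edge leaving the tree is D—I (3); add D.
Step 2: cheapest edge leaving the tree is D—E (5); add E.
Step 3: cheapest edge leaving the tree is D—F (7); add F.
Step 4: cheapest edge leaving the tree is F—G (6); add G.
Step 5: cheapest edge leaving the tree is G—H (4); add H.
The 5th edge added is G—H.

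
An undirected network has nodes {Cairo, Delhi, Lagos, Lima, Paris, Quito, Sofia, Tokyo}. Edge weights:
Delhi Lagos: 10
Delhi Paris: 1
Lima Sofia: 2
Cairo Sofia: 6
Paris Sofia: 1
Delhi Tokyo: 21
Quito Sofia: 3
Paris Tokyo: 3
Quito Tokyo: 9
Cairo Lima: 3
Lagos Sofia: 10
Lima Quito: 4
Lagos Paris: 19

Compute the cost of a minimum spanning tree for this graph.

Sort edges by weight, then run Kruskal:
Delhi Paris (1): add — endpoints in different components.
Paris Sofia (1): add — endpoints in different components.
Lima Sofia (2): add — endpoints in different components.
Cairo Lima (3): add — endpoints in different components.
Paris Tokyo (3): add — endpoints in different components.
Quito Sofia (3): add — endpoints in different components.
Lima Quito (4): skip — Lima and Quito already connected.
Cairo Sofia (6): skip — Cairo and Sofia already connected.
Quito Tokyo (9): skip — Quito and Tokyo already connected.
Delhi Lagos (10): add — endpoints in different components.
MST edges: Delhi Paris, Paris Sofia, Lima Sofia, Cairo Lima, Paris Tokyo, Quito Sofia, Delhi Lagos; total weight 1+1+2+3+3+3+10 = 23.

23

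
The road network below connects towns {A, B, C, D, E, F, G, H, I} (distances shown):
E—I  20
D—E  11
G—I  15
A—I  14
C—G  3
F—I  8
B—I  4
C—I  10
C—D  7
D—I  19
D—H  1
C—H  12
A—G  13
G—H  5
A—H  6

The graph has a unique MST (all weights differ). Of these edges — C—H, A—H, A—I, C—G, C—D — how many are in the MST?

Sort edges by weight, then run Kruskal:
D—H (1): add — endpoints in different components.
C—G (3): add — endpoints in different components.
B—I (4): add — endpoints in different components.
G—H (5): add — endpoints in different components.
A—H (6): add — endpoints in different components.
C—D (7): skip — C and D already connected.
F—I (8): add — endpoints in different components.
C—I (10): add — endpoints in different components.
D—E (11): add — endpoints in different components.
MST edge set: {D—H, C—G, B—I, G—H, A—H, F—I, C—I, D—E}.
Of the listed edges, {A—H, C—G} are in the MST → 2.

2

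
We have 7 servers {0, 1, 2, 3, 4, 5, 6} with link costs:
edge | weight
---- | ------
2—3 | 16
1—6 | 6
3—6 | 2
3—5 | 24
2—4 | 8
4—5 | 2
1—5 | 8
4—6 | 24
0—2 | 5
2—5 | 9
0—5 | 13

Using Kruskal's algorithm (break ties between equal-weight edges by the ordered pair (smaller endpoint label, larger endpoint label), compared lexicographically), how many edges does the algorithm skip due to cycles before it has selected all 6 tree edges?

0

Sort edges by weight, then run Kruskal:
3—6 (2): add — endpoints in different components.
4—5 (2): add — endpoints in different components.
0—2 (5): add — endpoints in different components.
1—6 (6): add — endpoints in different components.
1—5 (8): add — endpoints in different components.
2—4 (8): add — endpoints in different components.
Edges rejected before the tree was complete: 0.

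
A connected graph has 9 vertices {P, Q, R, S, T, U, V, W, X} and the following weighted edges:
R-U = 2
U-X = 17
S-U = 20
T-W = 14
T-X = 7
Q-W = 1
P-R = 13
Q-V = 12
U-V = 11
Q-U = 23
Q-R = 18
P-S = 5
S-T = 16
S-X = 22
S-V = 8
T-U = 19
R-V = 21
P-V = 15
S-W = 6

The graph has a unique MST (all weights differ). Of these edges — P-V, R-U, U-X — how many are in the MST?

1

Kruskal's algorithm — process edges by increasing weight (ties by edge label):
Q-W (1): add — endpoints in different components.
R-U (2): add — endpoints in different components.
P-S (5): add — endpoints in different components.
S-W (6): add — endpoints in different components.
T-X (7): add — endpoints in different components.
S-V (8): add — endpoints in different components.
U-V (11): add — endpoints in different components.
Q-V (12): skip — V and Q already connected.
P-R (13): skip — R and P already connected.
T-W (14): add — endpoints in different components.
MST edge set: {Q-W, R-U, P-S, S-W, T-X, S-V, U-V, T-W}.
Of the listed edges, {R-U} are in the MST → 1.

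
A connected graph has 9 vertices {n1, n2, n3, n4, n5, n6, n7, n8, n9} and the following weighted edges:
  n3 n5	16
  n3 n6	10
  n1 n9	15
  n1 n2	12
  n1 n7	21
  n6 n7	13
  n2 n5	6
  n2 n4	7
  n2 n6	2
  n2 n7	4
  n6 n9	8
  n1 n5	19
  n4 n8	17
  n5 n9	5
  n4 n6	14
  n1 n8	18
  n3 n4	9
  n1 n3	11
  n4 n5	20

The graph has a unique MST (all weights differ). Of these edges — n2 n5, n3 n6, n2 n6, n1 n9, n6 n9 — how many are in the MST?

2

Kruskal: consider edges lightest-first.
n2 n6 (2): add — endpoints in different components.
n2 n7 (4): add — endpoints in different components.
n5 n9 (5): add — endpoints in different components.
n2 n5 (6): add — endpoints in different components.
n2 n4 (7): add — endpoints in different components.
n6 n9 (8): skip — n6 and n9 already connected.
n3 n4 (9): add — endpoints in different components.
n3 n6 (10): skip — n6 and n3 already connected.
n1 n3 (11): add — endpoints in different components.
n1 n2 (12): skip — n1 and n2 already connected.
n6 n7 (13): skip — n6 and n7 already connected.
n4 n6 (14): skip — n6 and n4 already connected.
n1 n9 (15): skip — n1 and n9 already connected.
n3 n5 (16): skip — n3 and n5 already connected.
n4 n8 (17): add — endpoints in different components.
MST edge set: {n2 n6, n2 n7, n5 n9, n2 n5, n2 n4, n3 n4, n1 n3, n4 n8}.
Of the listed edges, {n2 n5, n2 n6} are in the MST → 2.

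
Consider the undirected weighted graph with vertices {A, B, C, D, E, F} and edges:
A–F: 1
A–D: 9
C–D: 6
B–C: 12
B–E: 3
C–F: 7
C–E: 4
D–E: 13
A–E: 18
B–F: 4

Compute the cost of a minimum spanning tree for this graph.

18

Prim, starting at C.
Step 1: cheapest edge leaving the tree is C–E (4); add E.
Step 2: cheapest edge leaving the tree is B–E (3); add B.
Step 3: cheapest edge leaving the tree is B–F (4); add F.
Step 4: cheapest edge leaving the tree is A–F (1); add A.
Step 5: cheapest edge leaving the tree is C–D (6); add D.
MST edges: C–E, B–E, B–F, A–F, C–D; total weight 4+3+4+1+6 = 18.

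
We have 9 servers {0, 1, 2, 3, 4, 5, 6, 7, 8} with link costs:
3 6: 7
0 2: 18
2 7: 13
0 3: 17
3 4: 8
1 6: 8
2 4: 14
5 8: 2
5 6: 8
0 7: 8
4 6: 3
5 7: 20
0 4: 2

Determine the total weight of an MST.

51

Prim, starting at 0.
Step 1: cheapest edge leaving the tree is 0 4 (2); add 4.
Step 2: cheapest edge leaving the tree is 4 6 (3); add 6.
Step 3: cheapest edge leaving the tree is 3 6 (7); add 3.
Step 4: cheapest edge leaving the tree is 1 6 (8); add 1.
Step 5: cheapest edge leaving the tree is 5 6 (8); add 5.
Step 6: cheapest edge leaving the tree is 5 8 (2); add 8.
Step 7: cheapest edge leaving the tree is 0 7 (8); add 7.
Step 8: cheapest edge leaving the tree is 2 7 (13); add 2.
MST edges: 0 4, 4 6, 3 6, 1 6, 5 6, 5 8, 0 7, 2 7; total weight 2+3+7+8+8+2+8+13 = 51.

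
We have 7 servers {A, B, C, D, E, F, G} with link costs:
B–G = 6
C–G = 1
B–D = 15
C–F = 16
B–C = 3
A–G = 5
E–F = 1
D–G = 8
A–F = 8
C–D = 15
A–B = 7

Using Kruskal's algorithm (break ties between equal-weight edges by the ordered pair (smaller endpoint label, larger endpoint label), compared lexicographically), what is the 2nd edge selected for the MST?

E-F

Kruskal's algorithm — process edges by increasing weight (ties by edge label):
C–G (1): add. Components now {A} {B} {C,G} {D} {E} {F}
E–F (1): add. Components now {A} {B} {C,G} {D} {E,F}
B–C (3): add. Components now {A} {B,C,G} {D} {E,F}
A–G (5): add. Components now {A,B,C,G} {D} {E,F}
B–G (6): skip — B and G already connected.
A–B (7): skip — A and B already connected.
A–F (8): add. Components now {A,B,C,E,F,G} {D}
D–G (8): add. Components now {A,B,C,D,E,F,G}
The 2nd edge added is E–F.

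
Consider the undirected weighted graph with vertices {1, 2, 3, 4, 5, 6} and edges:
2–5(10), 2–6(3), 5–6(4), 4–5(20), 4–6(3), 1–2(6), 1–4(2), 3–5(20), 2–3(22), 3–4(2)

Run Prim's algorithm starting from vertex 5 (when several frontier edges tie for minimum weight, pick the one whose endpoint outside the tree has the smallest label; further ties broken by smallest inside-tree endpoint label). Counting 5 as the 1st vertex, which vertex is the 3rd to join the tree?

2

Grow the tree from 5 using Prim:
Step 1: cheapest edge leaving the tree is 5–6 (4); add 6.
Step 2: cheapest edge leaving the tree is 2–6 (3); add 2.
Step 3: cheapest edge leaving the tree is 4–6 (3); add 4.
Step 4: cheapest edge leaving the tree is 1–4 (2); add 1.
Step 5: cheapest edge leaving the tree is 3–4 (2); add 3.
Vertex order: 5, 6, 2, 4, 1, 3. The 3rd vertex is 2.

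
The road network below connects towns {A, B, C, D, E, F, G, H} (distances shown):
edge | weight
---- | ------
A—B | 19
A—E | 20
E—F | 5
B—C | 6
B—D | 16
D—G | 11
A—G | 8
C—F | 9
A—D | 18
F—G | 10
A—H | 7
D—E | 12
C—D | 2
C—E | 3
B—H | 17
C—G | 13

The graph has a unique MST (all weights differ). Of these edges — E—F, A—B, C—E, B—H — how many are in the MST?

Kruskal: consider edges lightest-first.
C—D (2): add — endpoints in different components.
C—E (3): add — endpoints in different components.
E—F (5): add — endpoints in different components.
B—C (6): add — endpoints in different components.
A—H (7): add — endpoints in different components.
A—G (8): add — endpoints in different components.
C—F (9): skip — C and F already connected.
F—G (10): add — endpoints in different components.
MST edge set: {C—D, C—E, E—F, B—C, A—H, A—G, F—G}.
Of the listed edges, {E—F, C—E} are in the MST → 2.

2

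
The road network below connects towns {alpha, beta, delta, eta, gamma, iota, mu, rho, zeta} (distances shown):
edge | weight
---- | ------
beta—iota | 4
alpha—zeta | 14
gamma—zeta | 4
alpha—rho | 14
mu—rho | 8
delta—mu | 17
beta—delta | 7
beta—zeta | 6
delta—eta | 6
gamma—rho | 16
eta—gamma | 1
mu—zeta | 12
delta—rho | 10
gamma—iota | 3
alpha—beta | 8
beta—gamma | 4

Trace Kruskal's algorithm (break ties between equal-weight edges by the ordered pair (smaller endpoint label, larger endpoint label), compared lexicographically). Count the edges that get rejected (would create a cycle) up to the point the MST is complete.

Kruskal: consider edges lightest-first.
eta—gamma (1): add — endpoints in different components.
gamma—iota (3): add — endpoints in different components.
beta—gamma (4): add — endpoints in different components.
beta—iota (4): skip — beta and iota already connected.
gamma—zeta (4): add — endpoints in different components.
beta—zeta (6): skip — beta and zeta already connected.
delta—eta (6): add — endpoints in different components.
beta—delta (7): skip — beta and delta already connected.
alpha—beta (8): add — endpoints in different components.
mu—rho (8): add — endpoints in different components.
delta—rho (10): add — endpoints in different components.
Edges rejected before the tree was complete: 3.

3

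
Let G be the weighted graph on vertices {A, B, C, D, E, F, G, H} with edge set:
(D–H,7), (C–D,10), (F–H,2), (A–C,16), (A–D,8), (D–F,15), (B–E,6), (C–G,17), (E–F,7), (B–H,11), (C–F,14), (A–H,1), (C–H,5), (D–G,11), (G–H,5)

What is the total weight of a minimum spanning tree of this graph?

33

Kruskal: consider edges lightest-first.
A–H (1): add — endpoints in different components.
F–H (2): add — endpoints in different components.
C–H (5): add — endpoints in different components.
G–H (5): add — endpoints in different components.
B–E (6): add — endpoints in different components.
D–H (7): add — endpoints in different components.
E–F (7): add — endpoints in different components.
MST edges: A–H, F–H, C–H, G–H, B–E, D–H, E–F; total weight 1+2+5+5+6+7+7 = 33.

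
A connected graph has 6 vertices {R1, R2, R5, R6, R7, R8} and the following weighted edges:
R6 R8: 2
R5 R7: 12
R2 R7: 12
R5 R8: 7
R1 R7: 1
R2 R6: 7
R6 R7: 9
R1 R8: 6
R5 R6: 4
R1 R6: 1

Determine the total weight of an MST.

15

Kruskal's algorithm — process edges by increasing weight (ties by edge label):
R1 R6 (1): add — endpoints in different components.
R1 R7 (1): add — endpoints in different components.
R6 R8 (2): add — endpoints in different components.
R5 R6 (4): add — endpoints in different components.
R1 R8 (6): skip — R1 and R8 already connected.
R2 R6 (7): add — endpoints in different components.
MST edges: R1 R6, R1 R7, R6 R8, R5 R6, R2 R6; total weight 1+1+2+4+7 = 15.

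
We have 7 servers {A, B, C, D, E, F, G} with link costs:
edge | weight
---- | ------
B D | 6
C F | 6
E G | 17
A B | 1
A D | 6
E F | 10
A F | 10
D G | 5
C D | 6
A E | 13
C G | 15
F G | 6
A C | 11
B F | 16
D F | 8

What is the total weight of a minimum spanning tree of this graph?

34

Kruskal's algorithm — process edges by increasing weight (ties by edge label):
A B (1): add. Components now {A,B} {C} {D} {E} {F} {G}
D G (5): add. Components now {A,B} {C} {D,G} {E} {F}
A D (6): add. Components now {A,B,D,G} {C} {E} {F}
B D (6): skip — B and D already connected.
C D (6): add. Components now {A,B,C,D,G} {E} {F}
C F (6): add. Components now {A,B,C,D,F,G} {E}
F G (6): skip — F and G already connected.
D F (8): skip — D and F already connected.
A F (10): skip — A and F already connected.
E F (10): add. Components now {A,B,C,D,E,F,G}
MST edges: A B, D G, A D, C D, C F, E F; total weight 1+5+6+6+6+10 = 34.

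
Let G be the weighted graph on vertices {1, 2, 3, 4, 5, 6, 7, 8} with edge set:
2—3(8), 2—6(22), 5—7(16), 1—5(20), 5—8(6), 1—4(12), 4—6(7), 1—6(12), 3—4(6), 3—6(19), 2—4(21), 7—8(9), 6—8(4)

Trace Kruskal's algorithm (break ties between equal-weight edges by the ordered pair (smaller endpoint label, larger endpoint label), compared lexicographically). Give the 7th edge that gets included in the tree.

Sort edges by weight, then run Kruskal:
6—8 (4): add — endpoints in different components.
3—4 (6): add — endpoints in different components.
5—8 (6): add — endpoints in different components.
4—6 (7): add — endpoints in different components.
2—3 (8): add — endpoints in different components.
7—8 (9): add — endpoints in different components.
1—4 (12): add — endpoints in different components.
The 7th edge added is 1—4.

1-4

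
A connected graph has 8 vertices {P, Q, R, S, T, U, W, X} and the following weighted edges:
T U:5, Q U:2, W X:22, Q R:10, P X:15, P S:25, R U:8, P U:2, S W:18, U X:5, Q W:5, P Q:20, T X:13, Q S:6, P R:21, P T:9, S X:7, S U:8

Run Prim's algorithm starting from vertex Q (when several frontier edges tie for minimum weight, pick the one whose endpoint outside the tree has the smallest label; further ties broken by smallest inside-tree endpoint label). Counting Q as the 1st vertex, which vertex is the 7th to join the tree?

S

Prim, starting at Q.
Step 1: cheapest edge leaving the tree is Q U (2); add U.
Step 2: cheapest edge leaving the tree is P U (2); add P.
Step 3: cheapest edge leaving the tree is T U (5); add T.
Step 4: cheapest edge leaving the tree is Q W (5); add W.
Step 5: cheapest edge leaving the tree is U X (5); add X.
Step 6: cheapest edge leaving the tree is Q S (6); add S.
Step 7: cheapest edge leaving the tree is R U (8); add R.
Vertex order: Q, U, P, T, W, X, S, R. The 7th vertex is S.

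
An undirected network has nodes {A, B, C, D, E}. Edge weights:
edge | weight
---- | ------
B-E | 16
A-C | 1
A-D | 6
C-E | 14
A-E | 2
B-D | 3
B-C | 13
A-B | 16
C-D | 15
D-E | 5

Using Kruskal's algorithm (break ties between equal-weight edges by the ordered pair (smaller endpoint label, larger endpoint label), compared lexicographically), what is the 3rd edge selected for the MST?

B-D

Kruskal: consider edges lightest-first.
A-C (1): add — endpoints in different components.
A-E (2): add — endpoints in different components.
B-D (3): add — endpoints in different components.
D-E (5): add — endpoints in different components.
The 3rd edge added is B-D.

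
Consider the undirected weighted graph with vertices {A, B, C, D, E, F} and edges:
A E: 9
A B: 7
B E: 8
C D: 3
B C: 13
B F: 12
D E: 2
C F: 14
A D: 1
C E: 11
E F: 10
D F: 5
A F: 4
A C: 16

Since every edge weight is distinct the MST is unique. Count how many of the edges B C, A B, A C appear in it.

Sort edges by weight, then run Kruskal:
A D (1): add. Components now {A,D} {B} {C} {E} {F}
D E (2): add. Components now {A,D,E} {B} {C} {F}
C D (3): add. Components now {A,C,D,E} {B} {F}
A F (4): add. Components now {A,C,D,E,F} {B}
D F (5): skip — D and F already connected.
A B (7): add. Components now {A,B,C,D,E,F}
MST edge set: {A D, D E, C D, A F, A B}.
Of the listed edges, {A B} are in the MST → 1.

1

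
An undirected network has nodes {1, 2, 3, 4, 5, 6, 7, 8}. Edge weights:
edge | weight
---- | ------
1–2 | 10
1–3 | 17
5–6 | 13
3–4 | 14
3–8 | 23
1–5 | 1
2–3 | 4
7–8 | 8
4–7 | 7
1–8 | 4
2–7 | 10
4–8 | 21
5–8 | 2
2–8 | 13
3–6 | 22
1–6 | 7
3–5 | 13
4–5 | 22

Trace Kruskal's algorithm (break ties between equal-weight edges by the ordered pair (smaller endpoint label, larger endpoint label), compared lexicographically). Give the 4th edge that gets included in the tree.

Sort edges by weight, then run Kruskal:
1–5 (1): add — endpoints in different components.
5–8 (2): add — endpoints in different components.
1–8 (4): skip — 1 and 8 already connected.
2–3 (4): add — endpoints in different components.
1–6 (7): add — endpoints in different components.
4–7 (7): add — endpoints in different components.
7–8 (8): add — endpoints in different components.
1–2 (10): add — endpoints in different components.
The 4th edge added is 1–6.

1-6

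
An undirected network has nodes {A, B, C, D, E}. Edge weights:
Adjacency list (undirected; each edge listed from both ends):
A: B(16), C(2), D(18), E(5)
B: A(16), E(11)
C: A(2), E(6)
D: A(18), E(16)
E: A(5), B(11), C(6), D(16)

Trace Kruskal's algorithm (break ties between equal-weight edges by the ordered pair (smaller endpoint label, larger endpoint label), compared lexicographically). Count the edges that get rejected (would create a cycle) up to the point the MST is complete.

2

Kruskal: consider edges lightest-first.
A-C (2): add. Components now {A,C} {B} {D} {E}
A-E (5): add. Components now {A,C,E} {B} {D}
C-E (6): skip — C and E already connected.
B-E (11): add. Components now {A,B,C,E} {D}
A-B (16): skip — A and B already connected.
D-E (16): add. Components now {A,B,C,D,E}
Edges rejected before the tree was complete: 2.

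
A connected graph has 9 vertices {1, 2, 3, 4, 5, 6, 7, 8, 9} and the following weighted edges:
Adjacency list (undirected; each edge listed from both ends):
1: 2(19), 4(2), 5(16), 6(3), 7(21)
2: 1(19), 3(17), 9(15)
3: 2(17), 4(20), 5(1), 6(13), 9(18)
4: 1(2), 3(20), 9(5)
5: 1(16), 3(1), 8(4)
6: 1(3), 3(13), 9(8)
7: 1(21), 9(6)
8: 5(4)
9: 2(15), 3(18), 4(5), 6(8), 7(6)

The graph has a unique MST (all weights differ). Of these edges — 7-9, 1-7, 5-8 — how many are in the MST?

Sort edges by weight, then run Kruskal:
3-5 (1): add — endpoints in different components.
1-4 (2): add — endpoints in different components.
1-6 (3): add — endpoints in different components.
5-8 (4): add — endpoints in different components.
4-9 (5): add — endpoints in different components.
7-9 (6): add — endpoints in different components.
6-9 (8): skip — 6 and 9 already connected.
3-6 (13): add — endpoints in different components.
2-9 (15): add — endpoints in different components.
MST edge set: {3-5, 1-4, 1-6, 5-8, 4-9, 7-9, 3-6, 2-9}.
Of the listed edges, {7-9, 5-8} are in the MST → 2.

2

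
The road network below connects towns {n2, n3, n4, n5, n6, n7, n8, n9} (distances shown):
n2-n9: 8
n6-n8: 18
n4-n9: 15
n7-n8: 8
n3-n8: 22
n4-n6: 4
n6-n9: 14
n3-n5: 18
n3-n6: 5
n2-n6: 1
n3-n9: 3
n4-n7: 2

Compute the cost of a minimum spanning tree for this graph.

41

Kruskal's algorithm — process edges by increasing weight (ties by edge label):
n2-n6 (1): add — endpoints in different components.
n4-n7 (2): add — endpoints in different components.
n3-n9 (3): add — endpoints in different components.
n4-n6 (4): add — endpoints in different components.
n3-n6 (5): add — endpoints in different components.
n2-n9 (8): skip — n2 and n9 already connected.
n7-n8 (8): add — endpoints in different components.
n6-n9 (14): skip — n6 and n9 already connected.
n4-n9 (15): skip — n4 and n9 already connected.
n3-n5 (18): add — endpoints in different components.
MST edges: n2-n6, n4-n7, n3-n9, n4-n6, n3-n6, n7-n8, n3-n5; total weight 1+2+3+4+5+8+18 = 41.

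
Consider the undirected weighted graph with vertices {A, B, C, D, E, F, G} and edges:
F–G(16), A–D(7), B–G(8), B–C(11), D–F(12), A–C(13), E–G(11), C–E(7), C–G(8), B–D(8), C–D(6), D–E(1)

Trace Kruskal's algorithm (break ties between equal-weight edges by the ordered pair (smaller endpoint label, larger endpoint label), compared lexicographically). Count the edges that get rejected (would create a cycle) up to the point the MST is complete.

4

Sort edges by weight, then run Kruskal:
D–E (1): add. Components now {A} {B} {C} {D,E} {F} {G}
C–D (6): add. Components now {A} {B} {C,D,E} {F} {G}
A–D (7): add. Components now {A,C,D,E} {B} {F} {G}
C–E (7): skip — C and E already connected.
B–D (8): add. Components now {A,B,C,D,E} {F} {G}
B–G (8): add. Components now {A,B,C,D,E,G} {F}
C–G (8): skip — C and G already connected.
B–C (11): skip — B and C already connected.
E–G (11): skip — E and G already connected.
D–F (12): add. Components now {A,B,C,D,E,F,G}
Edges rejected before the tree was complete: 4.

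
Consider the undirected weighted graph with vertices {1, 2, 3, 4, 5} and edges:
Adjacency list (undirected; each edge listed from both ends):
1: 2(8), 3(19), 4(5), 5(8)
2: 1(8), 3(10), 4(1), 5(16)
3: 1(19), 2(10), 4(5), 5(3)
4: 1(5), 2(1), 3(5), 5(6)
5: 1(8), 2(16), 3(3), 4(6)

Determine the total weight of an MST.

14

Kruskal's algorithm — process edges by increasing weight (ties by edge label):
2 4 (1): add — endpoints in different components.
3 5 (3): add — endpoints in different components.
1 4 (5): add — endpoints in different components.
3 4 (5): add — endpoints in different components.
MST edges: 2 4, 3 5, 1 4, 3 4; total weight 1+3+5+5 = 14.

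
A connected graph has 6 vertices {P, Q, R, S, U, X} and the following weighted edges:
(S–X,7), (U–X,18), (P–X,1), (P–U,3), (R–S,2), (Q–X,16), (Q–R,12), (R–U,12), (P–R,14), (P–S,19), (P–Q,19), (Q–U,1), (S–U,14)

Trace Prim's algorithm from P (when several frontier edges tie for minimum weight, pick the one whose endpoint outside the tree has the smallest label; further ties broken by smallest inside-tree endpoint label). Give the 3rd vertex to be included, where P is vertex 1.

U

Prim, starting at P.
Step 1: cheapest edge leaving the tree is P–X (1); add X.
Step 2: cheapest edge leaving the tree is P–U (3); add U.
Step 3: cheapest edge leaving the tree is Q–U (1); add Q.
Step 4: cheapest edge leaving the tree is S–X (7); add S.
Step 5: cheapest edge leaving the tree is R–S (2); add R.
Vertex order: P, X, U, Q, S, R. The 3rd vertex is U.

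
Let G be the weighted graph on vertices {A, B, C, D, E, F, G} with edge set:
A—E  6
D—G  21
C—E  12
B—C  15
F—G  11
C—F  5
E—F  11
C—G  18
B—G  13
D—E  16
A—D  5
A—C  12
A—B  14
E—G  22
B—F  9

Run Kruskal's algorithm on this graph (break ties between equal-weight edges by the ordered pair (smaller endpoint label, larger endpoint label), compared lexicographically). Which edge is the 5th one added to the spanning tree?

Sort edges by weight, then run Kruskal:
A—D (5): add — endpoints in different components.
C—F (5): add — endpoints in different components.
A—E (6): add — endpoints in different components.
B—F (9): add — endpoints in different components.
E—F (11): add — endpoints in different components.
F—G (11): add — endpoints in different components.
The 5th edge added is E—F.

E-F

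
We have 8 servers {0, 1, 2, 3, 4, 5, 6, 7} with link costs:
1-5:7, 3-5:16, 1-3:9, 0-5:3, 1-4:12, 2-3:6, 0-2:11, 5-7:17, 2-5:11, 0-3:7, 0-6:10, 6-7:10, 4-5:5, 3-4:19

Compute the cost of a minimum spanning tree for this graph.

Prim's algorithm from 5:
Step 1: frontier [0-5 3, 4-5 5, 1-5 7, 2-5 11, 3-5 16, 5-7 17] → take 0-5 (3); add 0.
Step 2: frontier [0-3 7, 0-6 10, 0-2 11, 4-5 5, 1-5 7, 2-5 11, 3-5 16, 5-7 17] → take 4-5 (5); add 4.
Step 3: frontier [0-3 7, 0-6 10, 0-2 11, 1-4 12, 3-4 19, 1-5 7, 2-5 11, 3-5 16, 5-7 17] → take 1-5 (7); add 1.
Step 4: frontier [0-3 7, 0-6 10, 0-2 11, 1-3 9, 3-4 19, 2-5 11, 3-5 16, 5-7 17] → take 0-3 (7); add 3.
Step 5: frontier [0-6 10, 0-2 11, 2-3 6, 2-5 11, 5-7 17] → take 2-3 (6); add 2.
Step 6: frontier [0-6 10, 5-7 17] → take 0-6 (10); add 6.
Step 7: frontier [5-7 17, 6-7 10] → take 6-7 (10); add 7.
MST edges: 0-5, 4-5, 1-5, 0-3, 2-3, 0-6, 6-7; total weight 3+5+7+7+6+10+10 = 48.

48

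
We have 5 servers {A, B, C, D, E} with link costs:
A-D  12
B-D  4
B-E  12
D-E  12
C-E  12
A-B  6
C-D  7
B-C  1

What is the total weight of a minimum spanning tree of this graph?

23

Prim, starting at B.
Step 1: cheapest edge leaving the tree is B-C (1); add C.
Step 2: cheapest edge leaving the tree is B-D (4); add D.
Step 3: cheapest edge leaving the tree is A-B (6); add A.
Step 4: cheapest edge leaving the tree is B-E (12); add E.
MST edges: B-C, B-D, A-B, B-E; total weight 1+4+6+12 = 23.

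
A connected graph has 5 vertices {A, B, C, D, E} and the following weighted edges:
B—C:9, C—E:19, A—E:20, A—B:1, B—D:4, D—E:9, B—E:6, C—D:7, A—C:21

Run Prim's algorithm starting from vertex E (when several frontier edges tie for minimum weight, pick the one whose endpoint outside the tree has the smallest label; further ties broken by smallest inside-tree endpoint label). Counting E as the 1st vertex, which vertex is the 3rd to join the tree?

Prim's algorithm from E:
Step 1: cheapest edge leaving the tree is B—E (6); add B.
Step 2: cheapest edge leaving the tree is A—B (1); add A.
Step 3: cheapest edge leaving the tree is B—D (4); add D.
Step 4: cheapest edge leaving the tree is C—D (7); add C.
Vertex order: E, B, A, D, C. The 3rd vertex is A.

A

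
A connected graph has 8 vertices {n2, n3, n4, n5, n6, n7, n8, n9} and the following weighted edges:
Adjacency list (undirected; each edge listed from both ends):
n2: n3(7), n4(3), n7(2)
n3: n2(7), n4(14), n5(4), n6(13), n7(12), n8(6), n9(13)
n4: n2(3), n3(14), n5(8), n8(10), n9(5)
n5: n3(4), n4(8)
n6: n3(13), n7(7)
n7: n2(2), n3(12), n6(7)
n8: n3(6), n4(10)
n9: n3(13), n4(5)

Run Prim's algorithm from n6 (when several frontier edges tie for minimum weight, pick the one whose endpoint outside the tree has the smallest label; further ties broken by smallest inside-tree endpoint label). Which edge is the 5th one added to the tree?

Prim's algorithm from n6:
Step 1: cheapest edge leaving the tree is n6—n7 (7); add n7.
Step 2: cheapest edge leaving the tree is n2—n7 (2); add n2.
Step 3: cheapest edge leaving the tree is n2—n4 (3); add n4.
Step 4: cheapest edge leaving the tree is n4—n9 (5); add n9.
Step 5: cheapest edge leaving the tree is n2—n3 (7); add n3.
Step 6: cheapest edge leaving the tree is n3—n5 (4); add n5.
Step 7: cheapest edge leaving the tree is n3—n8 (6); add n8.
The 5th edge added is n2—n3.

n2-n3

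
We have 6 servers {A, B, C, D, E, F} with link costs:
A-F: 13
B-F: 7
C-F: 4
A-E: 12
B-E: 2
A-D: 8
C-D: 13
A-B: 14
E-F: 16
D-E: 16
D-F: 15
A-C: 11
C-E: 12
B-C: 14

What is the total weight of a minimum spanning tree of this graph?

Grow the tree from A using Prim:
Step 1: cheapest edge leaving the tree is A-D (8); add D.
Step 2: cheapest edge leaving the tree is A-C (11); add C.
Step 3: cheapest edge leaving the tree is C-F (4); add F.
Step 4: cheapest edge leaving the tree is B-F (7); add B.
Step 5: cheapest edge leaving the tree is B-E (2); add E.
MST edges: A-D, A-C, C-F, B-F, B-E; total weight 8+11+4+7+2 = 32.

32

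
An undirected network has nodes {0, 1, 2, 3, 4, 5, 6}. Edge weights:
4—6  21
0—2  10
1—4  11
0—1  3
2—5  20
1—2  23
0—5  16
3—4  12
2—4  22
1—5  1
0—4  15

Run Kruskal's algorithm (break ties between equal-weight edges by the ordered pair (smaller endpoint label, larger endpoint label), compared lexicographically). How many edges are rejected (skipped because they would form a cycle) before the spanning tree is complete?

3

Kruskal's algorithm — process edges by increasing weight (ties by edge label):
1—5 (1): add — endpoints in different components.
0—1 (3): add — endpoints in different components.
0—2 (10): add — endpoints in different components.
1—4 (11): add — endpoints in different components.
3—4 (12): add — endpoints in different components.
0—4 (15): skip — 0 and 4 already connected.
0—5 (16): skip — 0 and 5 already connected.
2—5 (20): skip — 2 and 5 already connected.
4—6 (21): add — endpoints in different components.
Edges rejected before the tree was complete: 3.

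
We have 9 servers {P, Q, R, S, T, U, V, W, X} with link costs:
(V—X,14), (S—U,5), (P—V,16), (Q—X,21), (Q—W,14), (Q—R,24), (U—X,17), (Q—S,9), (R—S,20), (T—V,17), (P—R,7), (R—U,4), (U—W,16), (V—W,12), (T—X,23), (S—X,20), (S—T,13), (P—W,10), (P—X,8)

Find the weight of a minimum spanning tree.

68

Prim, starting at S.
Step 1: cheapest edge leaving the tree is S—U (5); add U.
Step 2: cheapest edge leaving the tree is R—U (4); add R.
Step 3: cheapest edge leaving the tree is P—R (7); add P.
Step 4: cheapest edge leaving the tree is P—X (8); add X.
Step 5: cheapest edge leaving the tree is Q—S (9); add Q.
Step 6: cheapest edge leaving the tree is P—W (10); add W.
Step 7: cheapest edge leaving the tree is V—W (12); add V.
Step 8: cheapest edge leaving the tree is S—T (13); add T.
MST edges: S—U, R—U, P—R, P—X, Q—S, P—W, V—W, S—T; total weight 5+4+7+8+9+10+12+13 = 68.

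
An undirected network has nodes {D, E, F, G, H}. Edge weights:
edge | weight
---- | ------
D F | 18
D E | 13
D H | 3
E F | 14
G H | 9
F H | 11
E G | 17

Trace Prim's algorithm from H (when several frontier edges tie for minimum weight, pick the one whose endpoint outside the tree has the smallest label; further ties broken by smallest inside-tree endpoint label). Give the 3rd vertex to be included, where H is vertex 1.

G

Prim, starting at H.
Step 1: cheapest edge leaving the tree is D H (3); add D.
Step 2: cheapest edge leaving the tree is G H (9); add G.
Step 3: cheapest edge leaving the tree is F H (11); add F.
Step 4: cheapest edge leaving the tree is D E (13); add E.
Vertex order: H, D, G, F, E. The 3rd vertex is G.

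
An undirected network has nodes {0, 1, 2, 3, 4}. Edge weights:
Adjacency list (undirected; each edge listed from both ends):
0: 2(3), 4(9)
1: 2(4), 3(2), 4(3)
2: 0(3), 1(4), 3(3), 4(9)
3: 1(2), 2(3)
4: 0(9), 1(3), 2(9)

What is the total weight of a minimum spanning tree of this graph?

11

Grow the tree from 1 using Prim:
Step 1: cheapest edge leaving the tree is 1-3 (2); add 3.
Step 2: cheapest edge leaving the tree is 2-3 (3); add 2.
Step 3: cheapest edge leaving the tree is 0-2 (3); add 0.
Step 4: cheapest edge leaving the tree is 1-4 (3); add 4.
MST edges: 1-3, 2-3, 0-2, 1-4; total weight 2+3+3+3 = 11.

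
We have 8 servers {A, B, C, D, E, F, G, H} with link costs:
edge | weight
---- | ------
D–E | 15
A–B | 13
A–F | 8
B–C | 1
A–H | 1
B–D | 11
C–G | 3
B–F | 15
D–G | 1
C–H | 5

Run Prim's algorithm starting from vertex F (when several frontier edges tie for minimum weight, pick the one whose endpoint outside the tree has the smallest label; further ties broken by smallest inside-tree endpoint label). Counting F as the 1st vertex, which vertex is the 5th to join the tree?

B

Prim's algorithm from F:
Step 1: frontier [A–F 8, B–F 15] → take A–F (8); add A.
Step 2: frontier [A–H 1, A–B 13, B–F 15] → take A–H (1); add H.
Step 3: frontier [A–B 13, B–F 15, C–H 5] → take C–H (5); add C.
Step 4: frontier [A–B 13, B–C 1, C–G 3, B–F 15] → take B–C (1); add B.
Step 5: frontier [B–D 11, C–G 3] → take C–G (3); add G.
Step 6: frontier [B–D 11, D–G 1] → take D–G (1); add D.
Step 7: frontier [D–E 15] → take D–E (15); add E.
Vertex order: F, A, H, C, B, G, D, E. The 5th vertex is B.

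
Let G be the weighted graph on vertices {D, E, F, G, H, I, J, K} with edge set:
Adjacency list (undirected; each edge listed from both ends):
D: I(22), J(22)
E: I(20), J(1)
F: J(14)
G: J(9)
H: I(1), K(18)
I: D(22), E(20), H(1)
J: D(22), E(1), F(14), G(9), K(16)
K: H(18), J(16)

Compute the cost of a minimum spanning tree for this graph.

81

Prim's algorithm from G:
Step 1: frontier [G-J 9] → take G-J (9); add J.
Step 2: frontier [E-J 1, F-J 14, J-K 16, D-J 22] → take E-J (1); add E.
Step 3: frontier [E-I 20, F-J 14, J-K 16, D-J 22] → take F-J (14); add F.
Step 4: frontier [E-I 20, J-K 16, D-J 22] → take J-K (16); add K.
Step 5: frontier [E-I 20, D-J 22, H-K 18] → take H-K (18); add H.
Step 6: frontier [E-I 20, H-I 1, D-J 22] → take H-I (1); add I.
Step 7: frontier [D-I 22, D-J 22] → take D-I (22); add D.
MST edges: G-J, E-J, F-J, J-K, H-K, H-I, D-I; total weight 9+1+14+16+18+1+22 = 81.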